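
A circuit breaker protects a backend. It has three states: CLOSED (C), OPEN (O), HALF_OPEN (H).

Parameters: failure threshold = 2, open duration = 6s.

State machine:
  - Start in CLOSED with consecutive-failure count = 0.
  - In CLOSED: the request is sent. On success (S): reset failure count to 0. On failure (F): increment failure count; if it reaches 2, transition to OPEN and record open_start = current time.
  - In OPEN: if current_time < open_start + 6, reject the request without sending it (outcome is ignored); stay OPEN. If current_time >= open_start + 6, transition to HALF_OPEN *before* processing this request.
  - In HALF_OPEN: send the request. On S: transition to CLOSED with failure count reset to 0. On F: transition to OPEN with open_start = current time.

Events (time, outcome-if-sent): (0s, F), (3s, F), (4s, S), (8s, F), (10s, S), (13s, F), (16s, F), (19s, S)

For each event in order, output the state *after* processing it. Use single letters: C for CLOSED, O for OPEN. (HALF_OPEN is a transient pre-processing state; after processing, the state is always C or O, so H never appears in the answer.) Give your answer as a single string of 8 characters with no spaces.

State after each event:
  event#1 t=0s outcome=F: state=CLOSED
  event#2 t=3s outcome=F: state=OPEN
  event#3 t=4s outcome=S: state=OPEN
  event#4 t=8s outcome=F: state=OPEN
  event#5 t=10s outcome=S: state=CLOSED
  event#6 t=13s outcome=F: state=CLOSED
  event#7 t=16s outcome=F: state=OPEN
  event#8 t=19s outcome=S: state=OPEN

Answer: COOOCCOO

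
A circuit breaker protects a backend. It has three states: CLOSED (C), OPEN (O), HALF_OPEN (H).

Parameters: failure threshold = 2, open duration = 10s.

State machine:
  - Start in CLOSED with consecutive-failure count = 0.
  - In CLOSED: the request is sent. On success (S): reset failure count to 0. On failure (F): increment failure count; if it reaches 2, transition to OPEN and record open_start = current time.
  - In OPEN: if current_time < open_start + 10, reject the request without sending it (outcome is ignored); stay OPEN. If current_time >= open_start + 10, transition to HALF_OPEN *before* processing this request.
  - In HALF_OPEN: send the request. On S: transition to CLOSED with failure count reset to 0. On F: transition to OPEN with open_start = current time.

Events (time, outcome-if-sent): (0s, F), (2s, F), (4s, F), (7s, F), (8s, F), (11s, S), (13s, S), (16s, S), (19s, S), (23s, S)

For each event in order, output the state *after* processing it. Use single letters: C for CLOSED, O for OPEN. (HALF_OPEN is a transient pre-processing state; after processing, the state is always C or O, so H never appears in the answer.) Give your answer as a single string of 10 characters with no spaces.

Answer: COOOOOCCCC

Derivation:
State after each event:
  event#1 t=0s outcome=F: state=CLOSED
  event#2 t=2s outcome=F: state=OPEN
  event#3 t=4s outcome=F: state=OPEN
  event#4 t=7s outcome=F: state=OPEN
  event#5 t=8s outcome=F: state=OPEN
  event#6 t=11s outcome=S: state=OPEN
  event#7 t=13s outcome=S: state=CLOSED
  event#8 t=16s outcome=S: state=CLOSED
  event#9 t=19s outcome=S: state=CLOSED
  event#10 t=23s outcome=S: state=CLOSED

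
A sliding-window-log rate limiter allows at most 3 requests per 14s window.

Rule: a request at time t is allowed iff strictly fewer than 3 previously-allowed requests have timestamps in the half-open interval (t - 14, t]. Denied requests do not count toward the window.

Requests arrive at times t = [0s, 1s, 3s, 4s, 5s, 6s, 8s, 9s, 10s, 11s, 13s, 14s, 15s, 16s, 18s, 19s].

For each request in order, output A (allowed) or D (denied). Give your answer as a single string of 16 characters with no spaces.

Tracking allowed requests in the window:
  req#1 t=0s: ALLOW
  req#2 t=1s: ALLOW
  req#3 t=3s: ALLOW
  req#4 t=4s: DENY
  req#5 t=5s: DENY
  req#6 t=6s: DENY
  req#7 t=8s: DENY
  req#8 t=9s: DENY
  req#9 t=10s: DENY
  req#10 t=11s: DENY
  req#11 t=13s: DENY
  req#12 t=14s: ALLOW
  req#13 t=15s: ALLOW
  req#14 t=16s: DENY
  req#15 t=18s: ALLOW
  req#16 t=19s: DENY

Answer: AAADDDDDDDDAADAD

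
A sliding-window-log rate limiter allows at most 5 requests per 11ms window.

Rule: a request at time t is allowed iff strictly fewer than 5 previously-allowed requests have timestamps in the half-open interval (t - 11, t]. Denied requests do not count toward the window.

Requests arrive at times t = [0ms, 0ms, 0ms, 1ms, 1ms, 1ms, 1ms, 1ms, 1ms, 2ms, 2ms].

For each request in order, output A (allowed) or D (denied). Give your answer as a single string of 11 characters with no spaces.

Answer: AAAAADDDDDD

Derivation:
Tracking allowed requests in the window:
  req#1 t=0ms: ALLOW
  req#2 t=0ms: ALLOW
  req#3 t=0ms: ALLOW
  req#4 t=1ms: ALLOW
  req#5 t=1ms: ALLOW
  req#6 t=1ms: DENY
  req#7 t=1ms: DENY
  req#8 t=1ms: DENY
  req#9 t=1ms: DENY
  req#10 t=2ms: DENY
  req#11 t=2ms: DENY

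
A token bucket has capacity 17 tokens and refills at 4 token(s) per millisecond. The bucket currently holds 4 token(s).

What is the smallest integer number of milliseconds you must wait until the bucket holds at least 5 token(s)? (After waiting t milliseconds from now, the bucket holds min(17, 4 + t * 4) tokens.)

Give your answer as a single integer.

Answer: 1

Derivation:
Need 4 + t * 4 >= 5, so t >= 1/4.
Smallest integer t = ceil(1/4) = 1.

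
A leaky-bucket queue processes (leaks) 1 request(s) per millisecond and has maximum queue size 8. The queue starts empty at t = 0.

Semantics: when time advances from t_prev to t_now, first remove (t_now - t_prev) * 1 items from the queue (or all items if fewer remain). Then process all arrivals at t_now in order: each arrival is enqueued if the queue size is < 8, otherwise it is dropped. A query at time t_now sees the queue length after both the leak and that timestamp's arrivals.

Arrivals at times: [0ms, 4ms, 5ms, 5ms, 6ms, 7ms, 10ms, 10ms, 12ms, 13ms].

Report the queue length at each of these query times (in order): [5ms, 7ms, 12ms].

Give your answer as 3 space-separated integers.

Answer: 2 2 1

Derivation:
Queue lengths at query times:
  query t=5ms: backlog = 2
  query t=7ms: backlog = 2
  query t=12ms: backlog = 1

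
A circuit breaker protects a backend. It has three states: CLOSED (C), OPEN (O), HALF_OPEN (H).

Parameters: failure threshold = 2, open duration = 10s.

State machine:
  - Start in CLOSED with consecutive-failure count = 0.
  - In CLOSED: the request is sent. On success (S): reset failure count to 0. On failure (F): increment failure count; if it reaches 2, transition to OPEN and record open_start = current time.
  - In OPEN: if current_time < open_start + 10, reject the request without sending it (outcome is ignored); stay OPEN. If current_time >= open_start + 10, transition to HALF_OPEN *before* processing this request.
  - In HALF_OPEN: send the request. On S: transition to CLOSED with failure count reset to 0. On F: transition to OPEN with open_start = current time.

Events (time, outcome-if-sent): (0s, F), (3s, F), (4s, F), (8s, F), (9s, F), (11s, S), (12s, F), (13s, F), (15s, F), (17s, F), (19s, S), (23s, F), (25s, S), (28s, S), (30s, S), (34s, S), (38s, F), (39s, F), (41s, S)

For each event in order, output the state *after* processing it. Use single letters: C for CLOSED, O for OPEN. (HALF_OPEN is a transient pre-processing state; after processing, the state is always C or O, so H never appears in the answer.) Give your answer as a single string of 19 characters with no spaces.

Answer: COOOOOOOOOOOOOOCCOO

Derivation:
State after each event:
  event#1 t=0s outcome=F: state=CLOSED
  event#2 t=3s outcome=F: state=OPEN
  event#3 t=4s outcome=F: state=OPEN
  event#4 t=8s outcome=F: state=OPEN
  event#5 t=9s outcome=F: state=OPEN
  event#6 t=11s outcome=S: state=OPEN
  event#7 t=12s outcome=F: state=OPEN
  event#8 t=13s outcome=F: state=OPEN
  event#9 t=15s outcome=F: state=OPEN
  event#10 t=17s outcome=F: state=OPEN
  event#11 t=19s outcome=S: state=OPEN
  event#12 t=23s outcome=F: state=OPEN
  event#13 t=25s outcome=S: state=OPEN
  event#14 t=28s outcome=S: state=OPEN
  event#15 t=30s outcome=S: state=OPEN
  event#16 t=34s outcome=S: state=CLOSED
  event#17 t=38s outcome=F: state=CLOSED
  event#18 t=39s outcome=F: state=OPEN
  event#19 t=41s outcome=S: state=OPEN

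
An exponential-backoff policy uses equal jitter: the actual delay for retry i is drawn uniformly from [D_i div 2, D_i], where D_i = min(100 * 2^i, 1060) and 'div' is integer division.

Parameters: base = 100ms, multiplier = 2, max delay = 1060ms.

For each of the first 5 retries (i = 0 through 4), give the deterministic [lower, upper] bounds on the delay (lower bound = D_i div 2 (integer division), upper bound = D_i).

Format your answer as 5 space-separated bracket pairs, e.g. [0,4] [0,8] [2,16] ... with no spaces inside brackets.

Answer: [50,100] [100,200] [200,400] [400,800] [530,1060]

Derivation:
Computing bounds per retry:
  i=0: D_i=min(100*2^0,1060)=100, bounds=[50,100]
  i=1: D_i=min(100*2^1,1060)=200, bounds=[100,200]
  i=2: D_i=min(100*2^2,1060)=400, bounds=[200,400]
  i=3: D_i=min(100*2^3,1060)=800, bounds=[400,800]
  i=4: D_i=min(100*2^4,1060)=1060, bounds=[530,1060]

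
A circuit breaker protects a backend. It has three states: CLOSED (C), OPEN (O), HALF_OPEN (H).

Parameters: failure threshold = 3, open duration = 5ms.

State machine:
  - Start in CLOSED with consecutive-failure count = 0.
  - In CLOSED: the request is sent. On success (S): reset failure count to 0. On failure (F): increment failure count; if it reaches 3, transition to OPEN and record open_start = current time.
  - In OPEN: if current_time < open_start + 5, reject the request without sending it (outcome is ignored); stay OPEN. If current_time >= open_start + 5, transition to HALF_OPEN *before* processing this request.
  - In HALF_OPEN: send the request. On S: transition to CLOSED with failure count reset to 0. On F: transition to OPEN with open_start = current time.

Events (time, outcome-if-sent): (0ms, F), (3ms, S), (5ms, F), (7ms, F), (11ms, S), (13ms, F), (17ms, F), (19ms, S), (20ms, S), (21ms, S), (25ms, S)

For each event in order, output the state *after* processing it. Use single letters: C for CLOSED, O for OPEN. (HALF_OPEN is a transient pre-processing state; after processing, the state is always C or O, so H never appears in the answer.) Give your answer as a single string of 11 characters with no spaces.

Answer: CCCCCCCCCCC

Derivation:
State after each event:
  event#1 t=0ms outcome=F: state=CLOSED
  event#2 t=3ms outcome=S: state=CLOSED
  event#3 t=5ms outcome=F: state=CLOSED
  event#4 t=7ms outcome=F: state=CLOSED
  event#5 t=11ms outcome=S: state=CLOSED
  event#6 t=13ms outcome=F: state=CLOSED
  event#7 t=17ms outcome=F: state=CLOSED
  event#8 t=19ms outcome=S: state=CLOSED
  event#9 t=20ms outcome=S: state=CLOSED
  event#10 t=21ms outcome=S: state=CLOSED
  event#11 t=25ms outcome=S: state=CLOSED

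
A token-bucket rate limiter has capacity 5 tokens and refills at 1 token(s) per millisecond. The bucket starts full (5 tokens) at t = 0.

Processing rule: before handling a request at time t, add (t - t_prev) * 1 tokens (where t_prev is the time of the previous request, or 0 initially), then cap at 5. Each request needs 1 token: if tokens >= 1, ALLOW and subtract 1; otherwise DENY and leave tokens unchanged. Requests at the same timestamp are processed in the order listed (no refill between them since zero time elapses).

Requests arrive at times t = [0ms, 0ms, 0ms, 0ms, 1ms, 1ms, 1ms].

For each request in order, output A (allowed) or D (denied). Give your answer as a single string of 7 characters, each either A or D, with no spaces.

Answer: AAAAAAD

Derivation:
Simulating step by step:
  req#1 t=0ms: ALLOW
  req#2 t=0ms: ALLOW
  req#3 t=0ms: ALLOW
  req#4 t=0ms: ALLOW
  req#5 t=1ms: ALLOW
  req#6 t=1ms: ALLOW
  req#7 t=1ms: DENY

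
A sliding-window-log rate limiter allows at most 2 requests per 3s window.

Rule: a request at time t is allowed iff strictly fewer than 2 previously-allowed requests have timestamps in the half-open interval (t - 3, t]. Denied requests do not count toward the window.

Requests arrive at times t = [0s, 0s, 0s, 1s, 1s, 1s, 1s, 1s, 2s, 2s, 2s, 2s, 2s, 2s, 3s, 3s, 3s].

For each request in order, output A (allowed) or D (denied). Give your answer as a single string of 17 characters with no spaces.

Tracking allowed requests in the window:
  req#1 t=0s: ALLOW
  req#2 t=0s: ALLOW
  req#3 t=0s: DENY
  req#4 t=1s: DENY
  req#5 t=1s: DENY
  req#6 t=1s: DENY
  req#7 t=1s: DENY
  req#8 t=1s: DENY
  req#9 t=2s: DENY
  req#10 t=2s: DENY
  req#11 t=2s: DENY
  req#12 t=2s: DENY
  req#13 t=2s: DENY
  req#14 t=2s: DENY
  req#15 t=3s: ALLOW
  req#16 t=3s: ALLOW
  req#17 t=3s: DENY

Answer: AADDDDDDDDDDDDAAD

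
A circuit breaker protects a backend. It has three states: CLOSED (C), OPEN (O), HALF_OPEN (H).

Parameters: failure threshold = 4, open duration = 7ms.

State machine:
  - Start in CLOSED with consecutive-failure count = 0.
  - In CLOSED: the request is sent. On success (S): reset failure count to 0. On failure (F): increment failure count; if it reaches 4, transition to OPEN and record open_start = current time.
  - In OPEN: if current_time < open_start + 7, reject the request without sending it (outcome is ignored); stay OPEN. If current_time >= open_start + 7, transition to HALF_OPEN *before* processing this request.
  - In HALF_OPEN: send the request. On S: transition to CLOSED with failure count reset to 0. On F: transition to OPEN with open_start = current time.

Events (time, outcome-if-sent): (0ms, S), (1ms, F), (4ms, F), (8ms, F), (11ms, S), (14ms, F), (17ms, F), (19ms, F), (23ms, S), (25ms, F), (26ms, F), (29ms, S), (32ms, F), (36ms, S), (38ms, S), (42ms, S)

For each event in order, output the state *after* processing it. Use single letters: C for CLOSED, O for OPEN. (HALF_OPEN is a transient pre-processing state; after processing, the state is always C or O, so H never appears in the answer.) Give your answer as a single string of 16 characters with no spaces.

Answer: CCCCCCCCCCCCCCCC

Derivation:
State after each event:
  event#1 t=0ms outcome=S: state=CLOSED
  event#2 t=1ms outcome=F: state=CLOSED
  event#3 t=4ms outcome=F: state=CLOSED
  event#4 t=8ms outcome=F: state=CLOSED
  event#5 t=11ms outcome=S: state=CLOSED
  event#6 t=14ms outcome=F: state=CLOSED
  event#7 t=17ms outcome=F: state=CLOSED
  event#8 t=19ms outcome=F: state=CLOSED
  event#9 t=23ms outcome=S: state=CLOSED
  event#10 t=25ms outcome=F: state=CLOSED
  event#11 t=26ms outcome=F: state=CLOSED
  event#12 t=29ms outcome=S: state=CLOSED
  event#13 t=32ms outcome=F: state=CLOSED
  event#14 t=36ms outcome=S: state=CLOSED
  event#15 t=38ms outcome=S: state=CLOSED
  event#16 t=42ms outcome=S: state=CLOSED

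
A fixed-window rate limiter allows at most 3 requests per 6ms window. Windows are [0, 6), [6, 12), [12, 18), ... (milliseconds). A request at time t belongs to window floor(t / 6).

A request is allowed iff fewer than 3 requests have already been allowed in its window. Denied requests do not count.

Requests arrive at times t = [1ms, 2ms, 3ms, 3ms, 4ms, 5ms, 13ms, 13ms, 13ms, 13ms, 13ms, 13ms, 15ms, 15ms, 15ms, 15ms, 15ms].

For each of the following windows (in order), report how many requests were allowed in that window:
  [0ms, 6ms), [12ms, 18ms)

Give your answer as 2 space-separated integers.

Answer: 3 3

Derivation:
Processing requests:
  req#1 t=1ms (window 0): ALLOW
  req#2 t=2ms (window 0): ALLOW
  req#3 t=3ms (window 0): ALLOW
  req#4 t=3ms (window 0): DENY
  req#5 t=4ms (window 0): DENY
  req#6 t=5ms (window 0): DENY
  req#7 t=13ms (window 2): ALLOW
  req#8 t=13ms (window 2): ALLOW
  req#9 t=13ms (window 2): ALLOW
  req#10 t=13ms (window 2): DENY
  req#11 t=13ms (window 2): DENY
  req#12 t=13ms (window 2): DENY
  req#13 t=15ms (window 2): DENY
  req#14 t=15ms (window 2): DENY
  req#15 t=15ms (window 2): DENY
  req#16 t=15ms (window 2): DENY
  req#17 t=15ms (window 2): DENY

Allowed counts by window: 3 3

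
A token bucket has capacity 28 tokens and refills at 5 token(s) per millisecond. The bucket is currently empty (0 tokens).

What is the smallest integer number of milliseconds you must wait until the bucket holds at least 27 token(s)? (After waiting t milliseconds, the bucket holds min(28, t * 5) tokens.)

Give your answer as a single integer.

Need t * 5 >= 27, so t >= 27/5.
Smallest integer t = ceil(27/5) = 6.

Answer: 6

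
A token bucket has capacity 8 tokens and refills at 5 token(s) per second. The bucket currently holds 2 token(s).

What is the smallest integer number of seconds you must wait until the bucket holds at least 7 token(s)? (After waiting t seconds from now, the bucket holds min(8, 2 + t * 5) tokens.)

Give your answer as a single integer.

Need 2 + t * 5 >= 7, so t >= 5/5.
Smallest integer t = ceil(5/5) = 1.

Answer: 1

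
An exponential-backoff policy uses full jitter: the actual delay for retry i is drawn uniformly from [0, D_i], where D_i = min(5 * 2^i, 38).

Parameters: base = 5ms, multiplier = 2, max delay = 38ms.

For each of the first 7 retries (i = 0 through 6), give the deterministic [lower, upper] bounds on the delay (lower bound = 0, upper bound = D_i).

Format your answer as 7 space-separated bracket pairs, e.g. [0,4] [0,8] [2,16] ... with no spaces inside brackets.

Answer: [0,5] [0,10] [0,20] [0,38] [0,38] [0,38] [0,38]

Derivation:
Computing bounds per retry:
  i=0: D_i=min(5*2^0,38)=5, bounds=[0,5]
  i=1: D_i=min(5*2^1,38)=10, bounds=[0,10]
  i=2: D_i=min(5*2^2,38)=20, bounds=[0,20]
  i=3: D_i=min(5*2^3,38)=38, bounds=[0,38]
  i=4: D_i=min(5*2^4,38)=38, bounds=[0,38]
  i=5: D_i=min(5*2^5,38)=38, bounds=[0,38]
  i=6: D_i=min(5*2^6,38)=38, bounds=[0,38]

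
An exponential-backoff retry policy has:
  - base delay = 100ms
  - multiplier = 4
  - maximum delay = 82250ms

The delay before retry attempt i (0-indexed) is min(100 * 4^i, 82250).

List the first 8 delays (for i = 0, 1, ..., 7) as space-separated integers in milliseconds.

Answer: 100 400 1600 6400 25600 82250 82250 82250

Derivation:
Computing each delay:
  i=0: min(100*4^0, 82250) = 100
  i=1: min(100*4^1, 82250) = 400
  i=2: min(100*4^2, 82250) = 1600
  i=3: min(100*4^3, 82250) = 6400
  i=4: min(100*4^4, 82250) = 25600
  i=5: min(100*4^5, 82250) = 82250
  i=6: min(100*4^6, 82250) = 82250
  i=7: min(100*4^7, 82250) = 82250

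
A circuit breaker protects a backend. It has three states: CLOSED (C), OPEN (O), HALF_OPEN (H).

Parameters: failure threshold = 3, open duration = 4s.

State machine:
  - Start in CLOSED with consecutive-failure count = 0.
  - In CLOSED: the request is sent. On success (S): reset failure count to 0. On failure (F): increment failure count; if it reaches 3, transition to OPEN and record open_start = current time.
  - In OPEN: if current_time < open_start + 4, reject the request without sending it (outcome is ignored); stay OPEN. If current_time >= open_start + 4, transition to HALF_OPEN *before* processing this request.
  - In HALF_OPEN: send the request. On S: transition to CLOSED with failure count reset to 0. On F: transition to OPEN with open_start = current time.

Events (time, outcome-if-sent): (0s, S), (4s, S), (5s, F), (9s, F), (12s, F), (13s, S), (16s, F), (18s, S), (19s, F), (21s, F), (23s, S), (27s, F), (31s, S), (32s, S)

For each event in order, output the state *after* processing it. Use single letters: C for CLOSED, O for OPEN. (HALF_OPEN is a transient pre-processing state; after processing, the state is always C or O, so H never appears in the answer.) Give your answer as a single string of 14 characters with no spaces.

State after each event:
  event#1 t=0s outcome=S: state=CLOSED
  event#2 t=4s outcome=S: state=CLOSED
  event#3 t=5s outcome=F: state=CLOSED
  event#4 t=9s outcome=F: state=CLOSED
  event#5 t=12s outcome=F: state=OPEN
  event#6 t=13s outcome=S: state=OPEN
  event#7 t=16s outcome=F: state=OPEN
  event#8 t=18s outcome=S: state=OPEN
  event#9 t=19s outcome=F: state=OPEN
  event#10 t=21s outcome=F: state=OPEN
  event#11 t=23s outcome=S: state=OPEN
  event#12 t=27s outcome=F: state=OPEN
  event#13 t=31s outcome=S: state=CLOSED
  event#14 t=32s outcome=S: state=CLOSED

Answer: CCCCOOOOOOOOCC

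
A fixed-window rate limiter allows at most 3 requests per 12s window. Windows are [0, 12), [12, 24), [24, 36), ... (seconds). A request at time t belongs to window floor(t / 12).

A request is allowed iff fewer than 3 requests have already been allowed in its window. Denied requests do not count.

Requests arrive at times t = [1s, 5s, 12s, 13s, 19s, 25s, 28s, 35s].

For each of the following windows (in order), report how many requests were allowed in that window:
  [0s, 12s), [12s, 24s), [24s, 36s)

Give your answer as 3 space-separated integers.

Processing requests:
  req#1 t=1s (window 0): ALLOW
  req#2 t=5s (window 0): ALLOW
  req#3 t=12s (window 1): ALLOW
  req#4 t=13s (window 1): ALLOW
  req#5 t=19s (window 1): ALLOW
  req#6 t=25s (window 2): ALLOW
  req#7 t=28s (window 2): ALLOW
  req#8 t=35s (window 2): ALLOW

Allowed counts by window: 2 3 3

Answer: 2 3 3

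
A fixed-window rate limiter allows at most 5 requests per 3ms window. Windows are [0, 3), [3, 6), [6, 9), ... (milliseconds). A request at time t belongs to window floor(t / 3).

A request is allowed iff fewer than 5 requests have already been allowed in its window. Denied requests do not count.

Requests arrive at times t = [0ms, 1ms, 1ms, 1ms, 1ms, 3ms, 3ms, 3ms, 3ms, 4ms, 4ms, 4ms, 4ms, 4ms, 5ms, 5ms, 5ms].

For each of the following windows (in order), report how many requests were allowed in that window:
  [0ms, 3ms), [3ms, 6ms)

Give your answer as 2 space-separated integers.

Processing requests:
  req#1 t=0ms (window 0): ALLOW
  req#2 t=1ms (window 0): ALLOW
  req#3 t=1ms (window 0): ALLOW
  req#4 t=1ms (window 0): ALLOW
  req#5 t=1ms (window 0): ALLOW
  req#6 t=3ms (window 1): ALLOW
  req#7 t=3ms (window 1): ALLOW
  req#8 t=3ms (window 1): ALLOW
  req#9 t=3ms (window 1): ALLOW
  req#10 t=4ms (window 1): ALLOW
  req#11 t=4ms (window 1): DENY
  req#12 t=4ms (window 1): DENY
  req#13 t=4ms (window 1): DENY
  req#14 t=4ms (window 1): DENY
  req#15 t=5ms (window 1): DENY
  req#16 t=5ms (window 1): DENY
  req#17 t=5ms (window 1): DENY

Allowed counts by window: 5 5

Answer: 5 5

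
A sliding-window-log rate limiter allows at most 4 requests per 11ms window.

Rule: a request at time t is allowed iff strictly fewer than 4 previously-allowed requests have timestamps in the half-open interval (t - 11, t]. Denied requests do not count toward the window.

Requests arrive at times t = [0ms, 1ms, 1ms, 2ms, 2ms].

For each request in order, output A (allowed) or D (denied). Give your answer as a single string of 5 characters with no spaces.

Tracking allowed requests in the window:
  req#1 t=0ms: ALLOW
  req#2 t=1ms: ALLOW
  req#3 t=1ms: ALLOW
  req#4 t=2ms: ALLOW
  req#5 t=2ms: DENY

Answer: AAAAD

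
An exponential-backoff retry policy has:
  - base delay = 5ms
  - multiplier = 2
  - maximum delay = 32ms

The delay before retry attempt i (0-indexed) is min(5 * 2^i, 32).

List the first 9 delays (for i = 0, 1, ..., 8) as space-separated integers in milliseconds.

Computing each delay:
  i=0: min(5*2^0, 32) = 5
  i=1: min(5*2^1, 32) = 10
  i=2: min(5*2^2, 32) = 20
  i=3: min(5*2^3, 32) = 32
  i=4: min(5*2^4, 32) = 32
  i=5: min(5*2^5, 32) = 32
  i=6: min(5*2^6, 32) = 32
  i=7: min(5*2^7, 32) = 32
  i=8: min(5*2^8, 32) = 32

Answer: 5 10 20 32 32 32 32 32 32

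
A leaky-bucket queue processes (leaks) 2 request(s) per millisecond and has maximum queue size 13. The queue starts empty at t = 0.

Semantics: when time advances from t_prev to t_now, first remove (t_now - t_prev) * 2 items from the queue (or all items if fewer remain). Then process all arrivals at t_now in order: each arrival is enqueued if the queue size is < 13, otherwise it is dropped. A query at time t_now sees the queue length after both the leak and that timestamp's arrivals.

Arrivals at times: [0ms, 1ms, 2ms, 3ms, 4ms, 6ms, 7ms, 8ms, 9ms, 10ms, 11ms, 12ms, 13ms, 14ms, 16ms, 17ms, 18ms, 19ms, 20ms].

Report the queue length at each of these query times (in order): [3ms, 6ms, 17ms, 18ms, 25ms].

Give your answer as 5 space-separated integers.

Queue lengths at query times:
  query t=3ms: backlog = 1
  query t=6ms: backlog = 1
  query t=17ms: backlog = 1
  query t=18ms: backlog = 1
  query t=25ms: backlog = 0

Answer: 1 1 1 1 0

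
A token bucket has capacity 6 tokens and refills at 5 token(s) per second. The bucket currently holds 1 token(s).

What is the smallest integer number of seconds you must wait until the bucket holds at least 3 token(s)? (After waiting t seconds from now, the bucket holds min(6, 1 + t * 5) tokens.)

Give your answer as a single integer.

Need 1 + t * 5 >= 3, so t >= 2/5.
Smallest integer t = ceil(2/5) = 1.

Answer: 1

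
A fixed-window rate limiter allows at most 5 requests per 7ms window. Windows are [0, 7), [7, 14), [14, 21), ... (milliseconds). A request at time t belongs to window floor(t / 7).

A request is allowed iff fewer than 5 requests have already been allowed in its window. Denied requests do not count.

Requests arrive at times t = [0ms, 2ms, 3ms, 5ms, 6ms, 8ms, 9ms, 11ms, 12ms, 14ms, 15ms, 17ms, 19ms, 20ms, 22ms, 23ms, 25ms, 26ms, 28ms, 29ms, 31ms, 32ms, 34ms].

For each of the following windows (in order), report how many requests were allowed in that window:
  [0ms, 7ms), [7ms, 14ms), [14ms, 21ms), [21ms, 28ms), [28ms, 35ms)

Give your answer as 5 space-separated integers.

Answer: 5 4 5 4 5

Derivation:
Processing requests:
  req#1 t=0ms (window 0): ALLOW
  req#2 t=2ms (window 0): ALLOW
  req#3 t=3ms (window 0): ALLOW
  req#4 t=5ms (window 0): ALLOW
  req#5 t=6ms (window 0): ALLOW
  req#6 t=8ms (window 1): ALLOW
  req#7 t=9ms (window 1): ALLOW
  req#8 t=11ms (window 1): ALLOW
  req#9 t=12ms (window 1): ALLOW
  req#10 t=14ms (window 2): ALLOW
  req#11 t=15ms (window 2): ALLOW
  req#12 t=17ms (window 2): ALLOW
  req#13 t=19ms (window 2): ALLOW
  req#14 t=20ms (window 2): ALLOW
  req#15 t=22ms (window 3): ALLOW
  req#16 t=23ms (window 3): ALLOW
  req#17 t=25ms (window 3): ALLOW
  req#18 t=26ms (window 3): ALLOW
  req#19 t=28ms (window 4): ALLOW
  req#20 t=29ms (window 4): ALLOW
  req#21 t=31ms (window 4): ALLOW
  req#22 t=32ms (window 4): ALLOW
  req#23 t=34ms (window 4): ALLOW

Allowed counts by window: 5 4 5 4 5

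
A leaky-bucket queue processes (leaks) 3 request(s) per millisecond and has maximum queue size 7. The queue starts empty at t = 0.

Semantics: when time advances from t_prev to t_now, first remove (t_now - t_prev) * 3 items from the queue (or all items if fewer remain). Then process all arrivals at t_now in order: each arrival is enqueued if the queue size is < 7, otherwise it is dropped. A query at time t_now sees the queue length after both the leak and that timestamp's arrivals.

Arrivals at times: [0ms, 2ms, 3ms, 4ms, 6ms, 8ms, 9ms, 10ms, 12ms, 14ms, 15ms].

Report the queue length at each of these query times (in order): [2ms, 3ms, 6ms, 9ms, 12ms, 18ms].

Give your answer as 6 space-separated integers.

Queue lengths at query times:
  query t=2ms: backlog = 1
  query t=3ms: backlog = 1
  query t=6ms: backlog = 1
  query t=9ms: backlog = 1
  query t=12ms: backlog = 1
  query t=18ms: backlog = 0

Answer: 1 1 1 1 1 0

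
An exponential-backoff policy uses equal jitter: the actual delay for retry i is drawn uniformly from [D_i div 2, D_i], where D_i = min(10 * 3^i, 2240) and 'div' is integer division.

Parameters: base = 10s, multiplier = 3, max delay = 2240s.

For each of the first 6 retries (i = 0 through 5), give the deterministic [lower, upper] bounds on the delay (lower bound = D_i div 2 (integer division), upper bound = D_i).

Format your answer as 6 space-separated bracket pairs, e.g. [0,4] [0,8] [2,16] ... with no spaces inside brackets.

Answer: [5,10] [15,30] [45,90] [135,270] [405,810] [1120,2240]

Derivation:
Computing bounds per retry:
  i=0: D_i=min(10*3^0,2240)=10, bounds=[5,10]
  i=1: D_i=min(10*3^1,2240)=30, bounds=[15,30]
  i=2: D_i=min(10*3^2,2240)=90, bounds=[45,90]
  i=3: D_i=min(10*3^3,2240)=270, bounds=[135,270]
  i=4: D_i=min(10*3^4,2240)=810, bounds=[405,810]
  i=5: D_i=min(10*3^5,2240)=2240, bounds=[1120,2240]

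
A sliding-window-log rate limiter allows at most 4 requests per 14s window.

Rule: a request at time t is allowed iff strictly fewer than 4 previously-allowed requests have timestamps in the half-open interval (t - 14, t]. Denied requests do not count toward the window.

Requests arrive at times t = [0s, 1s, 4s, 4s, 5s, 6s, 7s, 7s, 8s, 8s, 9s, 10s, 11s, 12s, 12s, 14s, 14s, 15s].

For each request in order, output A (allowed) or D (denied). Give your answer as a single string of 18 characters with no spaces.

Tracking allowed requests in the window:
  req#1 t=0s: ALLOW
  req#2 t=1s: ALLOW
  req#3 t=4s: ALLOW
  req#4 t=4s: ALLOW
  req#5 t=5s: DENY
  req#6 t=6s: DENY
  req#7 t=7s: DENY
  req#8 t=7s: DENY
  req#9 t=8s: DENY
  req#10 t=8s: DENY
  req#11 t=9s: DENY
  req#12 t=10s: DENY
  req#13 t=11s: DENY
  req#14 t=12s: DENY
  req#15 t=12s: DENY
  req#16 t=14s: ALLOW
  req#17 t=14s: DENY
  req#18 t=15s: ALLOW

Answer: AAAADDDDDDDDDDDADA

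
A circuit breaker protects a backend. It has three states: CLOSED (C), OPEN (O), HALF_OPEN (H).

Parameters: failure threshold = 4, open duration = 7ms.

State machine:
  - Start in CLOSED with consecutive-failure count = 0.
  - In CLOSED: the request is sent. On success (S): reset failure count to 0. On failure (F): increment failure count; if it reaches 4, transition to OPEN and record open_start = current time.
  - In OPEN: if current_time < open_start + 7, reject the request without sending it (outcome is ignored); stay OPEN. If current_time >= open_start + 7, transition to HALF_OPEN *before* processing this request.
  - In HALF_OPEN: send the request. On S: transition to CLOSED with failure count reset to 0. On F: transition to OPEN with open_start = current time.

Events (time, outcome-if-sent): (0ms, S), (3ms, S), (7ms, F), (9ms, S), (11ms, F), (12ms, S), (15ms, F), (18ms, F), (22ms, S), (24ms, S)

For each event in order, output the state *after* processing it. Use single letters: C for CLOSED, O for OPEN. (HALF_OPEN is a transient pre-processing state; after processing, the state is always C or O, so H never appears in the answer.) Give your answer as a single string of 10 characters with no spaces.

Answer: CCCCCCCCCC

Derivation:
State after each event:
  event#1 t=0ms outcome=S: state=CLOSED
  event#2 t=3ms outcome=S: state=CLOSED
  event#3 t=7ms outcome=F: state=CLOSED
  event#4 t=9ms outcome=S: state=CLOSED
  event#5 t=11ms outcome=F: state=CLOSED
  event#6 t=12ms outcome=S: state=CLOSED
  event#7 t=15ms outcome=F: state=CLOSED
  event#8 t=18ms outcome=F: state=CLOSED
  event#9 t=22ms outcome=S: state=CLOSED
  event#10 t=24ms outcome=S: state=CLOSED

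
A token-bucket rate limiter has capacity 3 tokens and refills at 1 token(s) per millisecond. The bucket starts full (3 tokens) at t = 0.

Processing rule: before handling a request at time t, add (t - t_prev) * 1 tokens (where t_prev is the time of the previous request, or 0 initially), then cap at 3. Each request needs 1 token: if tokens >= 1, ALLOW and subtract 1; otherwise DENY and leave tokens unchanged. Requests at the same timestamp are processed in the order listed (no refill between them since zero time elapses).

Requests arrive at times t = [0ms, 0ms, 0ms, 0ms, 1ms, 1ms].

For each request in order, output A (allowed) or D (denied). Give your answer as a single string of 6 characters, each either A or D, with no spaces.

Simulating step by step:
  req#1 t=0ms: ALLOW
  req#2 t=0ms: ALLOW
  req#3 t=0ms: ALLOW
  req#4 t=0ms: DENY
  req#5 t=1ms: ALLOW
  req#6 t=1ms: DENY

Answer: AAADAD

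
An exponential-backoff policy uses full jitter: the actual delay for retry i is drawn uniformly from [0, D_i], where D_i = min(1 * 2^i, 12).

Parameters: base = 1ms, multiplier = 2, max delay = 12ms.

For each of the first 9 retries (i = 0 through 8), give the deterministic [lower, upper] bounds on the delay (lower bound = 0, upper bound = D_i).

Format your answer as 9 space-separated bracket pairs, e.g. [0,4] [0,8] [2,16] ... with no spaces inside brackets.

Computing bounds per retry:
  i=0: D_i=min(1*2^0,12)=1, bounds=[0,1]
  i=1: D_i=min(1*2^1,12)=2, bounds=[0,2]
  i=2: D_i=min(1*2^2,12)=4, bounds=[0,4]
  i=3: D_i=min(1*2^3,12)=8, bounds=[0,8]
  i=4: D_i=min(1*2^4,12)=12, bounds=[0,12]
  i=5: D_i=min(1*2^5,12)=12, bounds=[0,12]
  i=6: D_i=min(1*2^6,12)=12, bounds=[0,12]
  i=7: D_i=min(1*2^7,12)=12, bounds=[0,12]
  i=8: D_i=min(1*2^8,12)=12, bounds=[0,12]

Answer: [0,1] [0,2] [0,4] [0,8] [0,12] [0,12] [0,12] [0,12] [0,12]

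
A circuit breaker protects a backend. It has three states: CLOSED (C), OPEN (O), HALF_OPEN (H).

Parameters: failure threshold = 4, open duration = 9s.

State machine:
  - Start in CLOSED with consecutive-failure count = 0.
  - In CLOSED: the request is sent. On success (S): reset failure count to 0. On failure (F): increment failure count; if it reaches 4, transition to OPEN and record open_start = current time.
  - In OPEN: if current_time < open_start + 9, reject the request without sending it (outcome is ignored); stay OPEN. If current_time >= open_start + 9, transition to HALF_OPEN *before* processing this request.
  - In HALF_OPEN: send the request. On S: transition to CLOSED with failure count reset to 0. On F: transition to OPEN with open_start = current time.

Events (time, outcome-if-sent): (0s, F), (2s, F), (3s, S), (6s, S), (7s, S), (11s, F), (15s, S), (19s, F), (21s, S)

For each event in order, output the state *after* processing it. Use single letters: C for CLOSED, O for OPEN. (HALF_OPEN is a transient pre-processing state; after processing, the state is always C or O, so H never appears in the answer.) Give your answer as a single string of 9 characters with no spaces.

State after each event:
  event#1 t=0s outcome=F: state=CLOSED
  event#2 t=2s outcome=F: state=CLOSED
  event#3 t=3s outcome=S: state=CLOSED
  event#4 t=6s outcome=S: state=CLOSED
  event#5 t=7s outcome=S: state=CLOSED
  event#6 t=11s outcome=F: state=CLOSED
  event#7 t=15s outcome=S: state=CLOSED
  event#8 t=19s outcome=F: state=CLOSED
  event#9 t=21s outcome=S: state=CLOSED

Answer: CCCCCCCCC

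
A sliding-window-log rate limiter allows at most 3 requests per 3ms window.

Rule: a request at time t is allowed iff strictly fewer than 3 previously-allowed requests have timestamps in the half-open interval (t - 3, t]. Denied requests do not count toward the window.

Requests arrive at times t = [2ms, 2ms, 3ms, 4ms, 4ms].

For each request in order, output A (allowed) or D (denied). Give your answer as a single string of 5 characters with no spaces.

Answer: AAADD

Derivation:
Tracking allowed requests in the window:
  req#1 t=2ms: ALLOW
  req#2 t=2ms: ALLOW
  req#3 t=3ms: ALLOW
  req#4 t=4ms: DENY
  req#5 t=4ms: DENY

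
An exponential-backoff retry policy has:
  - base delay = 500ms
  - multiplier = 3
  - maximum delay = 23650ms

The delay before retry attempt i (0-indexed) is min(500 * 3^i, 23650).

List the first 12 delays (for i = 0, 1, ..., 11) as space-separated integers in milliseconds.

Computing each delay:
  i=0: min(500*3^0, 23650) = 500
  i=1: min(500*3^1, 23650) = 1500
  i=2: min(500*3^2, 23650) = 4500
  i=3: min(500*3^3, 23650) = 13500
  i=4: min(500*3^4, 23650) = 23650
  i=5: min(500*3^5, 23650) = 23650
  i=6: min(500*3^6, 23650) = 23650
  i=7: min(500*3^7, 23650) = 23650
  i=8: min(500*3^8, 23650) = 23650
  i=9: min(500*3^9, 23650) = 23650
  i=10: min(500*3^10, 23650) = 23650
  i=11: min(500*3^11, 23650) = 23650

Answer: 500 1500 4500 13500 23650 23650 23650 23650 23650 23650 23650 23650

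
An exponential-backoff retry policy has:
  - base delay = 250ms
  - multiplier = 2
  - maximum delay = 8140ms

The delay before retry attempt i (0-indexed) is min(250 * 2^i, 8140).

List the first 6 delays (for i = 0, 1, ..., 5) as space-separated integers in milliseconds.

Answer: 250 500 1000 2000 4000 8000

Derivation:
Computing each delay:
  i=0: min(250*2^0, 8140) = 250
  i=1: min(250*2^1, 8140) = 500
  i=2: min(250*2^2, 8140) = 1000
  i=3: min(250*2^3, 8140) = 2000
  i=4: min(250*2^4, 8140) = 4000
  i=5: min(250*2^5, 8140) = 8000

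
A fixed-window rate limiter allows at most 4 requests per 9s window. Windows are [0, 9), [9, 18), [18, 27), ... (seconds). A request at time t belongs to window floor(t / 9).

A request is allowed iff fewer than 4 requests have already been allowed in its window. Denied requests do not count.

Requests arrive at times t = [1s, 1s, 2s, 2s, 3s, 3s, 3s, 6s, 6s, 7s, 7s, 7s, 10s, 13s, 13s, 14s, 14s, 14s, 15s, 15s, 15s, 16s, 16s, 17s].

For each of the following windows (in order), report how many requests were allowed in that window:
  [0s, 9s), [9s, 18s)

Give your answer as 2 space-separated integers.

Processing requests:
  req#1 t=1s (window 0): ALLOW
  req#2 t=1s (window 0): ALLOW
  req#3 t=2s (window 0): ALLOW
  req#4 t=2s (window 0): ALLOW
  req#5 t=3s (window 0): DENY
  req#6 t=3s (window 0): DENY
  req#7 t=3s (window 0): DENY
  req#8 t=6s (window 0): DENY
  req#9 t=6s (window 0): DENY
  req#10 t=7s (window 0): DENY
  req#11 t=7s (window 0): DENY
  req#12 t=7s (window 0): DENY
  req#13 t=10s (window 1): ALLOW
  req#14 t=13s (window 1): ALLOW
  req#15 t=13s (window 1): ALLOW
  req#16 t=14s (window 1): ALLOW
  req#17 t=14s (window 1): DENY
  req#18 t=14s (window 1): DENY
  req#19 t=15s (window 1): DENY
  req#20 t=15s (window 1): DENY
  req#21 t=15s (window 1): DENY
  req#22 t=16s (window 1): DENY
  req#23 t=16s (window 1): DENY
  req#24 t=17s (window 1): DENY

Allowed counts by window: 4 4

Answer: 4 4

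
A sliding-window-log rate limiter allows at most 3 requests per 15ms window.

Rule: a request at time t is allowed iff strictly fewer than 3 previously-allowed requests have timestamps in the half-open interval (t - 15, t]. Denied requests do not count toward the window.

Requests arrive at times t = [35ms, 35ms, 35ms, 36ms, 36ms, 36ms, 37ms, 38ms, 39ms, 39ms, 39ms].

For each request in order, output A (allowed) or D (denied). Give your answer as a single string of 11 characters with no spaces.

Tracking allowed requests in the window:
  req#1 t=35ms: ALLOW
  req#2 t=35ms: ALLOW
  req#3 t=35ms: ALLOW
  req#4 t=36ms: DENY
  req#5 t=36ms: DENY
  req#6 t=36ms: DENY
  req#7 t=37ms: DENY
  req#8 t=38ms: DENY
  req#9 t=39ms: DENY
  req#10 t=39ms: DENY
  req#11 t=39ms: DENY

Answer: AAADDDDDDDD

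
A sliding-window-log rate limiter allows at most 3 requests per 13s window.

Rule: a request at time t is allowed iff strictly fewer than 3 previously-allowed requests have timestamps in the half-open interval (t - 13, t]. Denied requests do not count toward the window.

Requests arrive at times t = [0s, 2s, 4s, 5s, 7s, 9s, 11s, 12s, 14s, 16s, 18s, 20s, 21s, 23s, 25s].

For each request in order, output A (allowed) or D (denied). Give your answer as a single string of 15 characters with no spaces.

Answer: AAADDDDDAAADDDD

Derivation:
Tracking allowed requests in the window:
  req#1 t=0s: ALLOW
  req#2 t=2s: ALLOW
  req#3 t=4s: ALLOW
  req#4 t=5s: DENY
  req#5 t=7s: DENY
  req#6 t=9s: DENY
  req#7 t=11s: DENY
  req#8 t=12s: DENY
  req#9 t=14s: ALLOW
  req#10 t=16s: ALLOW
  req#11 t=18s: ALLOW
  req#12 t=20s: DENY
  req#13 t=21s: DENY
  req#14 t=23s: DENY
  req#15 t=25s: DENY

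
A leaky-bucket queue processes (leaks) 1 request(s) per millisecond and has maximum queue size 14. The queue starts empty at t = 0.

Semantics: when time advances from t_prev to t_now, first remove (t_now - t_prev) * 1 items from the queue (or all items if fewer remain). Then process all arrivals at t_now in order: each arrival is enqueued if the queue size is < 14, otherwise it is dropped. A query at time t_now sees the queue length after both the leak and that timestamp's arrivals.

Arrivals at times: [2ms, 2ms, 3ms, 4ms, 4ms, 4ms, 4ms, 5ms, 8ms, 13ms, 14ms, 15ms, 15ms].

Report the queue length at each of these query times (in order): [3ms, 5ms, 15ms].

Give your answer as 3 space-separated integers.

Queue lengths at query times:
  query t=3ms: backlog = 2
  query t=5ms: backlog = 5
  query t=15ms: backlog = 2

Answer: 2 5 2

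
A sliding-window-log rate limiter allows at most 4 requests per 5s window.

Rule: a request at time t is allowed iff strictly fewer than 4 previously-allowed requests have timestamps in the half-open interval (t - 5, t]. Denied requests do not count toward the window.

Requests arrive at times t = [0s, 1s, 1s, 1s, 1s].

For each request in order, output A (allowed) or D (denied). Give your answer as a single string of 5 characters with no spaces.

Answer: AAAAD

Derivation:
Tracking allowed requests in the window:
  req#1 t=0s: ALLOW
  req#2 t=1s: ALLOW
  req#3 t=1s: ALLOW
  req#4 t=1s: ALLOW
  req#5 t=1s: DENY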